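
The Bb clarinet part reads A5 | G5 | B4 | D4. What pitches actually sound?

G5 F5 A4 C4

Written C4 on the Bb clarinet sounds as Bb3, a major second lower; apply that shift to every note.
A5 becomes G5
G5 becomes F5
B4 becomes A4
D4 becomes C4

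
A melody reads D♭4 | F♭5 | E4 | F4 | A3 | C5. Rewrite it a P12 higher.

Ab5 Cb7 B5 C6 E5 G6

A perfect twelfth up from Db4 gives Ab5.
Fb5: a twelfth up reaches C, and 19 semitones makes it Cb7.
E4: a twelfth up reaches B, and 19 semitones makes it B5.
F4: a twelfth up reaches C, and 19 semitones makes it C6.
A3 up a perfect twelfth is E5.
C5: a twelfth up reaches G, and 19 semitones makes it G6.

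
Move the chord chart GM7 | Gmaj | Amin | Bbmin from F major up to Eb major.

FM7 Fmaj Gmin Abmin

F major up to Eb major is a minor seventh; each chord root moves by that interval while the quality stays the same.
GM7: root G up a minor seventh → F, giving FM7.
Gmaj: root G up a minor seventh → F, giving Fmaj.
Amin: root A up a minor seventh → G, giving Gmin.
Bbmin: root Bb up a minor seventh → Ab, giving Abmin.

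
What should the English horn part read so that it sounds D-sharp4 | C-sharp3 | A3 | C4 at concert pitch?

A#4 G#3 E4 G4

The English horn sounds a perfect fifth below written, so the written part must be a perfect fifth above concert — transpose each note up.
D#4 → A#4
C#3 → G#3
A3 → E4
C4 → G4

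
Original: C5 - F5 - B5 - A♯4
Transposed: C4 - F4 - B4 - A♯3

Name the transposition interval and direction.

Take the first pair: C5 → C4. C to C spans 8 letter names, so the interval is some kind of octave.
C4 to C5 is 12 semitones, which makes it a perfect octave; the second version is lower, so the direction is down.
Checking another pair — A#4 → A#3 — gives the same interval.

down a perfect octave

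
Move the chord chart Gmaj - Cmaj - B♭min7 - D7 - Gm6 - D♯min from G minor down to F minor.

G minor down to F minor is a major second; each chord root moves by that interval while the quality stays the same.
Gmaj: root G down a major second → F, giving Fmaj.
Cmaj: root C down a major second → Bb, giving Bbmaj.
B♭min7: root B♭ down a major second → Ab, giving Abmin7.
D7: root D down a major second → C, giving C7.
Gm6: root G down a major second → F, giving Fm6.
D♯min: root D♯ down a major second → C#, giving C#min.

Fmaj Bbmaj Abmin7 C7 Fm6 C#min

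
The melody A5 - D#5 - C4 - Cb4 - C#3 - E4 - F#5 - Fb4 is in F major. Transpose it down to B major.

F major to B major down is a diminished fifth, so every note moves down by that interval.
A5 -> D#5
D#5 -> G##4
C4 -> F#3
Cb4 -> F3
C#3 -> F##2
E4 -> A#3
F#5 -> B#4
Fb4 -> Bb3

D#5 G##4 F#3 F3 F##2 A#3 B#4 Bb3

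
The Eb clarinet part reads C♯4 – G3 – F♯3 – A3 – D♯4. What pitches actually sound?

E4 Bb3 A3 C4 F#4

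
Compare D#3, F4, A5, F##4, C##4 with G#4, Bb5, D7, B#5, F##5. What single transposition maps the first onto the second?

up a perfect eleventh

From D#3 to G#4 is 11 letter names — an eleventh of some quality.
D#3 to G#4 is 17 semitones, which makes it a perfect eleventh; the second version is higher, so the direction is up.
Checking another pair — C##4 → F##5 — gives the same interval.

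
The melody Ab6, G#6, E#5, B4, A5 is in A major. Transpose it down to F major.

Fb6 E6 C#5 G4 F5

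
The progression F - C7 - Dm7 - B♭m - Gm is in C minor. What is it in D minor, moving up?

G D7 Em7 Cm Am

C minor up to D minor is a major second; each chord root moves by that interval while the quality stays the same.
F: root F up a major second → G, giving G.
C7: root C up a major second → D, giving D7.
Dm7: root D up a major second → E, giving Em7.
B♭m: root B♭ up a major second → C, giving Cm.
Gm: root G up a major second → A, giving Am.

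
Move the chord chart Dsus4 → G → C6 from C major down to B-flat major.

C major down to B-flat major is a major second; each chord root moves by that interval while the quality stays the same.
Dsus4: root D down a major second → C, giving Csus4.
G: root G down a major second → F, giving F.
C6: root C down a major second → Bb, giving Bb6.

Csus4 F Bb6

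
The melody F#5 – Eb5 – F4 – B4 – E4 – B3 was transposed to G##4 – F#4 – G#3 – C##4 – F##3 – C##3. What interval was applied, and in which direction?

down a diminished seventh

Take the first pair: F#5 → G##4. F to G spans 7 letter names, so the interval is some kind of seventh.
G##4 to F#5 is 9 semitones, which makes it a diminished seventh; the second version is lower, so the direction is down.
Checking another pair — B3 → C##3 — gives the same interval.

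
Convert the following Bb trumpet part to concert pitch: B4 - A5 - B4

Written C4 on the Bb trumpet sounds as Bb3, a major second lower; apply that shift to every note.
B4 -> A4
A5 -> G5
B4 -> A4

A4 G5 A4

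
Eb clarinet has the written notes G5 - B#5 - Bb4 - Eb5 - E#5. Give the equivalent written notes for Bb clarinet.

C6 E#6 Eb5 Ab5 A#5

First find concert pitch: the Eb clarinet sounds a minor third above written, so G5 B#5 Bb4 Eb5 E#5 sounds Bb5 D#6 Db5 Gb5 G#5.
Then write for Bb clarinet: it sounds a major second below written, so the part must be a major second above concert.
Bb5 → C6
D#6 → E#6
Db5 → Eb5
Gb5 → Ab5
G#5 → A#5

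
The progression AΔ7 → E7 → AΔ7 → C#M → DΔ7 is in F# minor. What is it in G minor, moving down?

BbΔ7 F7 BbΔ7 DM EbΔ7

F# minor down to G minor is a major seventh; each chord root moves by that interval while the quality stays the same.
AΔ7: root A down a major seventh → Bb, giving BbΔ7.
E7: root E down a major seventh → F, giving F7.
AΔ7: root A down a major seventh → Bb, giving BbΔ7.
C#M: root C# down a major seventh → D, giving DM.
DΔ7: root D down a major seventh → Eb, giving EbΔ7.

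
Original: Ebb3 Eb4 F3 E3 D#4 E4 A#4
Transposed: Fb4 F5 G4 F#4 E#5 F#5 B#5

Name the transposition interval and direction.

up a major ninth

From Ebb3 to Fb4 is 9 letter names — a ninth of some quality.
Ebb3 to Fb4 is 14 semitones, which makes it a major ninth; the second version is higher, so the direction is up.
Checking another pair — A#4 → B#5 — gives the same interval.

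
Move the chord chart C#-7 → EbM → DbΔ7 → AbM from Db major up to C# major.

Db major up to C# major is an augmented seventh; each chord root moves by that interval while the quality stays the same.
C#-7: root C# up an augmented seventh → B##, giving B##-7.
EbM: root Eb up an augmented seventh → D#, giving D#M.
DbΔ7: root Db up an augmented seventh → C#, giving C#Δ7.
AbM: root Ab up an augmented seventh → G#, giving G#M.

B##-7 D#M C#Δ7 G#M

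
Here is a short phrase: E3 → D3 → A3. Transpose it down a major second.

D3 C3 G3

E3: a second down reaches D, and 2 semitones makes it D3.
D3: a second down reaches C, and 2 semitones makes it C3.
A3: a second down reaches G, and 2 semitones makes it G3.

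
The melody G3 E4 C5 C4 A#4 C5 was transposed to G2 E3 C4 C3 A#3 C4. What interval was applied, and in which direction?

down a perfect octave

From G3 to G2 is 8 letter names — an octave of some quality.
G2 to G3 is 12 semitones, which makes it a perfect octave; the second version is lower, so the direction is down.
Checking another pair — C5 → C4 — gives the same interval.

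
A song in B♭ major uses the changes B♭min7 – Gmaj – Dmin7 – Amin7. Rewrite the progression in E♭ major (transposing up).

Ebmin7 Cmaj Gmin7 Dmin7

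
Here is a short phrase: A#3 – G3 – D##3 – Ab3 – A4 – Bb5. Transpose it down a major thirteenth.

A#3 gives C#2
G3 gives Bb1
D##3 gives F##1
Ab3 gives Cb2
A4 gives C3
Bb5 gives Db4

C#2 Bb1 F##1 Cb2 C3 Db4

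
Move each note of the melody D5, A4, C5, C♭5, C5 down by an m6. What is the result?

F#4 C#4 E4 Eb4 E4

D5: a sixth down reaches F, and 8 semitones makes it F#4.
A minor sixth down from A4 gives C#4.
C5: a sixth down reaches E, and 8 semitones makes it E4.
A minor sixth down from Cb5 gives Eb4.
A minor sixth down from C5 gives E4.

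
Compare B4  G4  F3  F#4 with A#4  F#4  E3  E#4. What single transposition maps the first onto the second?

down a minor second

From B4 to A#4 is 2 letter names — a second of some quality.
A#4 to B4 is 1 semitone, which makes it a minor second; the second version is lower, so the direction is down.
Checking another pair — F#4 → E#4 — gives the same interval.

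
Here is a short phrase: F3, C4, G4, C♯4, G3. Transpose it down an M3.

Db3 Ab3 Eb4 A3 Eb3

F3: a third down reaches D, and 4 semitones makes it Db3.
C4: a third down reaches A, and 4 semitones makes it Ab3.
G4 down a major third is Eb4.
C#4: a third down reaches A, and 4 semitones makes it A3.
G3 down a major third is Eb3.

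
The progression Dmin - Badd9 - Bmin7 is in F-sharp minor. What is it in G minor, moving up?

F-sharp minor up to G minor is a minor second; each chord root moves by that interval while the quality stays the same.
Dmin: root D up a minor second → Eb, giving Ebmin.
Badd9: root B up a minor second → C, giving Cadd9.
Bmin7: root B up a minor second → C, giving Cmin7.

Ebmin Cadd9 Cmin7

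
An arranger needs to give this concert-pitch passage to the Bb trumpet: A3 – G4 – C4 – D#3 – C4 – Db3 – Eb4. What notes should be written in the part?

B3 A4 D4 E#3 D4 Eb3 F4

The Bb trumpet sounds a major second below written, so the written part must be a major second above concert — transpose each note up.
A3 becomes B3
G4 becomes A4
C4 becomes D4
D#3 becomes E#3
C4 becomes D4
Db3 becomes Eb3
Eb4 becomes F4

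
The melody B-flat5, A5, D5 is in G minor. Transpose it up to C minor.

G minor to C minor up is a perfect fourth, so every note moves up by that interval.
Bb5 → Eb6
A5 → D6
D5 → G5

Eb6 D6 G5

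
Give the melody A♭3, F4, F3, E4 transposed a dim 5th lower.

Ab3: a fifth down reaches D, and 6 semitones makes it D3.
A diminished fifth down from F4 gives B3.
F3: a fifth down reaches B, and 6 semitones makes it B2.
A diminished fifth down from E4 gives A#3.

D3 B3 B2 A#3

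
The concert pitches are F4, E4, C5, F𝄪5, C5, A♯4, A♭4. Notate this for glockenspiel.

F2 E2 C3 F##3 C3 A#2 Ab2

Written C4 sounds as C6 on the glockenspiel, so concert pitches are written a perfect fifteenth down.
F4 to F2
E4 to E2
C5 to C3
F##5 to F##3
C5 to C3
A#4 to A#2
Ab4 to Ab2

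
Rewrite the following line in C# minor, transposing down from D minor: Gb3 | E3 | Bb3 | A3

F3 D#3 A3 G#3

From D down to C# is a minor second; apply that to each pitch.
Gb3 → F3
E3 → D#3
Bb3 → A3
A3 → G#3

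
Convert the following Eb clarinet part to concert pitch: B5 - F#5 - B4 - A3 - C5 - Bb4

Written C4 on the Eb clarinet sounds as Eb4, a minor third higher; apply that shift to every note.
B5 -> D6
F#5 -> A5
B4 -> D5
A3 -> C4
C5 -> Eb5
Bb4 -> Db5

D6 A5 D5 C4 Eb5 Db5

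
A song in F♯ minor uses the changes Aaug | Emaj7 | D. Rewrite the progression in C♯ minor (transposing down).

F♯ minor down to C♯ minor is a perfect fourth; each chord root moves by that interval while the quality stays the same.
Aaug: root A down a perfect fourth → E, giving Eaug.
Emaj7: root E down a perfect fourth → B, giving Bmaj7.
D: root D down a perfect fourth → A, giving A.

Eaug Bmaj7 A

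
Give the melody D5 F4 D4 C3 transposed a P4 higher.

G5 Bb4 G4 F3

A perfect fourth up from D5 gives G5.
A perfect fourth up from F4 gives Bb4.
A perfect fourth up from D4 gives G4.
C3 up a perfect fourth is F3.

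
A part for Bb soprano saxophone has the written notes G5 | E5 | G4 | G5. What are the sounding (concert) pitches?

F5 D5 F4 F5

The Bb soprano saxophone sounds a major second below written, so transpose each written note down a major second.
G5 becomes F5
E5 becomes D5
G4 becomes F4
G5 becomes F5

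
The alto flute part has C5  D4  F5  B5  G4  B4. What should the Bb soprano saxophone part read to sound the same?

A4 B3 D5 G#5 E4 G#4

First find concert pitch: the alto flute sounds a perfect fourth below written, so C5 D4 F5 B5 G4 B4 sounds G4 A3 C5 F#5 D4 F#4.
Then write for Bb soprano saxophone: it sounds a major second below written, so the part must be a major second above concert.
G4 → A4
A3 → B3
C5 → D5
F#5 → G#5
D4 → E4
F#4 → G#4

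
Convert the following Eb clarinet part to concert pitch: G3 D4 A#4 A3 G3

Bb3 F4 C#5 C4 Bb3

The Eb clarinet sounds a minor third above written, so transpose each written note up a minor third.
G3 becomes Bb3
D4 becomes F4
A#4 becomes C#5
A3 becomes C4
G3 becomes Bb3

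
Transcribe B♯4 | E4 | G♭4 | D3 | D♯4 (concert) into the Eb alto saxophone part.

G##5 C#5 Eb5 B3 B#4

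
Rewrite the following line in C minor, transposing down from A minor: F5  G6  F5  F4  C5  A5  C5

A minor to C minor down is a major sixth, so every note moves down by that interval.
F5 gives Ab4
G6 gives Bb5
F5 gives Ab4
F4 gives Ab3
C5 gives Eb4
A5 gives C5
C5 gives Eb4

Ab4 Bb5 Ab4 Ab3 Eb4 C5 Eb4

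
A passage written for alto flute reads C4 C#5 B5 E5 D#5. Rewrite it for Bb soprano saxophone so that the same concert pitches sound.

A3 A#4 G#5 C#5 B#4

First find concert pitch: the alto flute sounds a perfect fourth below written, so C4 C#5 B5 E5 D#5 sounds G3 G#4 F#5 B4 A#4.
Then write for Bb soprano saxophone: it sounds a major second below written, so the part must be a major second above concert.
G3 → A3
G#4 → A#4
F#5 → G#5
B4 → C#5
A#4 → B#4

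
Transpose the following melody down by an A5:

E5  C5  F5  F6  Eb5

Ab4 Fb4 Bbb4 Bbb5 Abb4

E5 down an augmented fifth is Ab4.
C5 down an augmented fifth is Fb4.
F5 down an augmented fifth is Bbb4.
F6: a fifth down reaches B, and 8 semitones makes it Bbb5.
An augmented fifth down from Eb5 gives Abb4.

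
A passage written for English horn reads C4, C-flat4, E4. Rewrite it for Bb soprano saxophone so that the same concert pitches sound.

First find concert pitch: the English horn sounds a perfect fifth below written, so C4 C-flat4 E4 sounds F3 Fb3 A3.
Then write for Bb soprano saxophone: it sounds a major second below written, so the part must be a major second above concert.
F3 → G3
Fb3 → Gb3
A3 → B3

G3 Gb3 B3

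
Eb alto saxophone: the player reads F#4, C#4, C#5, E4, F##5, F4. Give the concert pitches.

A3 E3 E4 G3 A#4 Ab3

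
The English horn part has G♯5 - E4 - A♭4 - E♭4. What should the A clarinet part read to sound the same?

First find concert pitch: the English horn sounds a perfect fifth below written, so G♯5 E4 A♭4 E♭4 sounds C#5 A3 Db4 Ab3.
Then write for A clarinet: it sounds a minor third below written, so the part must be a minor third above concert.
C#5 → E5
A3 → C4
Db4 → Fb4
Ab3 → Cb4

E5 C4 Fb4 Cb4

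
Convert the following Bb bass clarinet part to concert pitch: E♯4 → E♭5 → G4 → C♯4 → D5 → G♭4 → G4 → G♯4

D#3 Db4 F3 B2 C4 Fb3 F3 F#3

Written C4 on the Bb bass clarinet sounds as Bb2, a major ninth lower; apply that shift to every note.
E#4 to D#3
Eb5 to Db4
G4 to F3
C#4 to B2
D5 to C4
Gb4 to Fb3
G4 to F3
G#4 to F#3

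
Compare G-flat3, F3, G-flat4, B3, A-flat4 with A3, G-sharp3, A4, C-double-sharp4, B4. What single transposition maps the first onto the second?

up an augmented second

Take the first pair: Gb3 → A3. G to A spans 2 letter names, so the interval is some kind of second.
Gb3 to A3 is 3 semitones, which makes it an augmented second; the second version is higher, so the direction is up.
Checking another pair — Ab4 → B4 — gives the same interval.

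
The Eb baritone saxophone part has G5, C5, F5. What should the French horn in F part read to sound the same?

F4 Bb3 Eb4

First find concert pitch: the Eb baritone saxophone sounds a major thirteenth below written, so G5 C5 F5 sounds Bb3 Eb3 Ab3.
Then write for French horn in F: it sounds a perfect fifth below written, so the part must be a perfect fifth above concert.
Bb3 → F4
Eb3 → Bb3
Ab3 → Eb4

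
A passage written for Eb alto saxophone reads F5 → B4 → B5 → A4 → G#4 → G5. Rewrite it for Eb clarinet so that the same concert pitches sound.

F4 B3 B4 A3 G#3 G4

First find concert pitch: the Eb alto saxophone sounds a major sixth below written, so F5 B4 B5 A4 G#4 G5 sounds Ab4 D4 D5 C4 B3 Bb4.
Then write for Eb clarinet: it sounds a minor third above written, so the part must be a minor third below concert.
Ab4 → F4
D4 → B3
D5 → B4
C4 → A3
B3 → G#3
Bb4 → G4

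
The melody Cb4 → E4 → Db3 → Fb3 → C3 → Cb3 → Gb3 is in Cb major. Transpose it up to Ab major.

Cb major to Ab major up is a major sixth, so every note moves up by that interval.
Cb4 to Ab4
E4 to C#5
Db3 to Bb3
Fb3 to Db4
C3 to A3
Cb3 to Ab3
Gb3 to Eb4

Ab4 C#5 Bb3 Db4 A3 Ab3 Eb4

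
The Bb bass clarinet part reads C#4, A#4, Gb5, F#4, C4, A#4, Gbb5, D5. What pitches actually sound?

B2 G#3 Fb4 E3 Bb2 G#3 Fbb4 C4

The Bb bass clarinet sounds a major ninth below written, so transpose each written note down a major ninth.
C#4 -> B2
A#4 -> G#3
Gb5 -> Fb4
F#4 -> E3
C4 -> Bb2
A#4 -> G#3
Gbb5 -> Fbb4
D5 -> C4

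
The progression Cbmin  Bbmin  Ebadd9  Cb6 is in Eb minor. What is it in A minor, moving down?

Fmin Emin Aadd9 F6

Eb minor down to A minor is a diminished fifth; each chord root moves by that interval while the quality stays the same.
Cbmin: root Cb down a diminished fifth → F, giving Fmin.
Bbmin: root Bb down a diminished fifth → E, giving Emin.
Ebadd9: root Eb down a diminished fifth → A, giving Aadd9.
Cb6: root Cb down a diminished fifth → F, giving F6.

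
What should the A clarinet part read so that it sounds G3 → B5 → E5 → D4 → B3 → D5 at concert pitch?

Bb3 D6 G5 F4 D4 F5

The A clarinet sounds a minor third below written, so the written part must be a minor third above concert — transpose each note up.
G3 to Bb3
B5 to D6
E5 to G5
D4 to F4
B3 to D4
D5 to F5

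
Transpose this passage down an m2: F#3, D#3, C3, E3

E#3 C##3 B2 D#3

F#3: a second down reaches E, and 1 semitone makes it E#3.
A minor second down from D#3 gives C##3.
A minor second down from C3 gives B2.
E3 down a minor second is D#3.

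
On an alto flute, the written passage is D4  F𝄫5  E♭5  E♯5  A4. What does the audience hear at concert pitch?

A3 Cbb5 Bb4 B#4 E4

Written C4 on the alto flute sounds as G3, a perfect fourth lower; apply that shift to every note.
D4 becomes A3
Fbb5 becomes Cbb5
Eb5 becomes Bb4
E#5 becomes B#4
A4 becomes E4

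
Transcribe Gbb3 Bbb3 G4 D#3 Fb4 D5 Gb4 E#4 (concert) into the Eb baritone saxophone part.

Ebb5 Gb5 E6 B#4 Db6 B6 Eb6 C##6

Written C4 sounds as Eb2 on the Eb baritone saxophone, so concert pitches are written a major thirteenth up.
Gbb3 to Ebb5
Bbb3 to Gb5
G4 to E6
D#3 to B#4
Fb4 to Db6
D5 to B6
Gb4 to Eb6
E#4 to C##6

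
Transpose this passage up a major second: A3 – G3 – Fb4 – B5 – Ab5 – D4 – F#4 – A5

B3 A3 Gb4 C#6 Bb5 E4 G#4 B5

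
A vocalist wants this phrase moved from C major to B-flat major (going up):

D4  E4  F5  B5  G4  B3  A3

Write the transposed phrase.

C5 D5 Eb6 A6 F5 A4 G4

From C up to B-flat is a minor seventh; apply that to each pitch.
D4 to C5
E4 to D5
F5 to Eb6
B5 to A6
G4 to F5
B3 to A4
A3 to G4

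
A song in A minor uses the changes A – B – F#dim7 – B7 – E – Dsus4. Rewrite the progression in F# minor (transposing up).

A minor up to F# minor is a major sixth; each chord root moves by that interval while the quality stays the same.
A: root A up a major sixth → F#, giving F#.
B: root B up a major sixth → G#, giving G#.
F#dim7: root F# up a major sixth → D#, giving D#dim7.
B7: root B up a major sixth → G#, giving G#7.
E: root E up a major sixth → C#, giving C#.
Dsus4: root D up a major sixth → B, giving Bsus4.

F# G# D#dim7 G#7 C# Bsus4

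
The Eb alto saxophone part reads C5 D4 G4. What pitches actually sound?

Eb4 F3 Bb3

Written C4 on the Eb alto saxophone sounds as Eb3, a major sixth lower; apply that shift to every note.
C5 → Eb4
D4 → F3
G4 → Bb3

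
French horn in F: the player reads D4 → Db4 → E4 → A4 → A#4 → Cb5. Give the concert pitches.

G3 Gb3 A3 D4 D#4 Fb4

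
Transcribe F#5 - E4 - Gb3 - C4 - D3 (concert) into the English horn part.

C#6 B4 Db4 G4 A3

The English horn sounds a perfect fifth below written, so the written part must be a perfect fifth above concert — transpose each note up.
F#5 -> C#6
E4 -> B4
Gb3 -> Db4
C4 -> G4
D3 -> A3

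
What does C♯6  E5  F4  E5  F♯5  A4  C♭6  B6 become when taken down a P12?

F#4 A3 Bb2 A3 B3 D3 Fb4 E5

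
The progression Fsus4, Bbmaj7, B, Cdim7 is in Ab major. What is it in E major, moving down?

Ab major down to E major is a diminished fourth; each chord root moves by that interval while the quality stays the same.
Fsus4: root F down a diminished fourth → C#, giving C#sus4.
Bbmaj7: root Bb down a diminished fourth → F#, giving F#maj7.
B: root B down a diminished fourth → F##, giving F##.
Cdim7: root C down a diminished fourth → G#, giving G#dim7.

C#sus4 F#maj7 F## G#dim7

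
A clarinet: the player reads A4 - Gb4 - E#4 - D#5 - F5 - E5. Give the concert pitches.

Written C4 on the A clarinet sounds as A3, a minor third lower; apply that shift to every note.
A4 → F#4
Gb4 → Eb4
E#4 → C##4
D#5 → B#4
F5 → D5
E5 → C#5

F#4 Eb4 C##4 B#4 D5 C#5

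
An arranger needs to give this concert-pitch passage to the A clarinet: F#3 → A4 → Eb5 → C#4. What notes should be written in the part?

A3 C5 Gb5 E4

The A clarinet sounds a minor third below written, so the written part must be a minor third above concert — transpose each note up.
F#3 -> A3
A4 -> C5
Eb5 -> Gb5
C#4 -> E4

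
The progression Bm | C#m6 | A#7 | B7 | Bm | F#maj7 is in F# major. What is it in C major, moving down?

F# major down to C major is an augmented fourth; each chord root moves by that interval while the quality stays the same.
Bm: root B down an augmented fourth → F, giving Fm.
C#m6: root C# down an augmented fourth → G, giving Gm6.
A#7: root A# down an augmented fourth → E, giving E7.
B7: root B down an augmented fourth → F, giving F7.
Bm: root B down an augmented fourth → F, giving Fm.
F#maj7: root F# down an augmented fourth → C, giving Cmaj7.

Fm Gm6 E7 F7 Fm Cmaj7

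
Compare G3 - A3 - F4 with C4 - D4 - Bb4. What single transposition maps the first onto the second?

up a perfect fourth

From G3 to C4 is 4 letter names — a fourth of some quality.
G3 to C4 is 5 semitones, which makes it a perfect fourth; the second version is higher, so the direction is up.
Checking another pair — F4 → Bb4 — gives the same interval.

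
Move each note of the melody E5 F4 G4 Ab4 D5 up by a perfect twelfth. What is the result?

B6 C6 D6 Eb6 A6

E5 becomes B6
F4 becomes C6
G4 becomes D6
Ab4 becomes Eb6
D5 becomes A6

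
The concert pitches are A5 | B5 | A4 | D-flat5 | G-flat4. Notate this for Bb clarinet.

B5 C#6 B4 Eb5 Ab4

Written C4 sounds as Bb3 on the Bb clarinet, so concert pitches are written a major second up.
A5 becomes B5
B5 becomes C#6
A4 becomes B4
Db5 becomes Eb5
Gb4 becomes Ab4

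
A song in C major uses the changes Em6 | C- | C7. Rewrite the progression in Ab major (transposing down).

Cm6 Ab- Ab7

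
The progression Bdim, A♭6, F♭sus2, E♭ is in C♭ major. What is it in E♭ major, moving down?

C♭ major down to E♭ major is a minor sixth; each chord root moves by that interval while the quality stays the same.
Bdim: root B down a minor sixth → D#, giving D#dim.
A♭6: root A♭ down a minor sixth → C, giving C6.
F♭sus2: root F♭ down a minor sixth → Ab, giving Absus2.
E♭: root E♭ down a minor sixth → G, giving G.

D#dim C6 Absus2 G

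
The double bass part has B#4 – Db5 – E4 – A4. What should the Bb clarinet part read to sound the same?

C##4 Eb4 F#3 B3

First find concert pitch: the double bass sounds a perfect octave below written, so B#4 Db5 E4 A4 sounds B#3 Db4 E3 A3.
Then write for Bb clarinet: it sounds a major second below written, so the part must be a major second above concert.
B#3 → C##4
Db4 → Eb4
E3 → F#3
A3 → B3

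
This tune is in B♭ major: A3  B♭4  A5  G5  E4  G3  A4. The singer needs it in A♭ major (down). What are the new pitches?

From B♭ down to A♭ is a major second; apply that to each pitch.
A3 becomes G3
Bb4 becomes Ab4
A5 becomes G5
G5 becomes F5
E4 becomes D4
G3 becomes F3
A4 becomes G4

G3 Ab4 G5 F5 D4 F3 G4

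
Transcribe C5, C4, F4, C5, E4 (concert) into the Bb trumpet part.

D5 D4 G4 D5 F#4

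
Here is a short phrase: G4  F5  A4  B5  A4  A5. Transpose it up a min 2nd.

Ab4 Gb5 Bb4 C6 Bb4 Bb5

G4 up a minor second is Ab4.
A minor second up from F5 gives Gb5.
A4: a second up reaches B, and 1 semitone makes it Bb4.
A minor second up from B5 gives C6.
A minor second up from A4 gives Bb4.
A5: a second up reaches B, and 1 semitone makes it Bb5.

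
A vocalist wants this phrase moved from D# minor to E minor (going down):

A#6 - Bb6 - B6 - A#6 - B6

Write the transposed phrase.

B5 Cb6 C6 B5 C6

From D# down to E is a major seventh; apply that to each pitch.
A#6 -> B5
Bb6 -> Cb6
B6 -> C6
A#6 -> B5
B6 -> C6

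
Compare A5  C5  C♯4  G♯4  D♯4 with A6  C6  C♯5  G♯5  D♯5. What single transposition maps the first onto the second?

From A5 to A6 is 8 letter names — an octave of some quality.
A5 to A6 is 12 semitones, which makes it a perfect octave; the second version is higher, so the direction is up.
Checking another pair — D#4 → D#5 — gives the same interval.

up a perfect octave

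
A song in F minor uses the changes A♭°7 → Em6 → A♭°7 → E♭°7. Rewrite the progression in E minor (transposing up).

G°7 D#m6 G°7 D°7

F minor up to E minor is a major seventh; each chord root moves by that interval while the quality stays the same.
A♭°7: root A♭ up a major seventh → G, giving G°7.
Em6: root E up a major seventh → D#, giving D#m6.
A♭°7: root A♭ up a major seventh → G, giving G°7.
E♭°7: root E♭ up a major seventh → D, giving D°7.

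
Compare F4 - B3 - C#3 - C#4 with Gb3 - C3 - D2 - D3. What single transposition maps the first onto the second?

down a major seventh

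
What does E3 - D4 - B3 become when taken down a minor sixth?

G#2 F#3 D#3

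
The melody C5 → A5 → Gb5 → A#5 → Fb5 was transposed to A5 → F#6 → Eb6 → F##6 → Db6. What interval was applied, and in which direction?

From C5 to A5 is 6 letter names — a sixth of some quality.
C5 to A5 is 9 semitones, which makes it a major sixth; the second version is higher, so the direction is up.
Checking another pair — Fb5 → Db6 — gives the same interval.

up a major sixth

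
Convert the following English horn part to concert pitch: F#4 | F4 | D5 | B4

B3 Bb3 G4 E4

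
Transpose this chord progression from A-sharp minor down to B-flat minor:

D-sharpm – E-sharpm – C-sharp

Ebm Fm Db

A-sharp minor down to B-flat minor is an augmented seventh; each chord root moves by that interval while the quality stays the same.
D-sharpm: root D-sharp down an augmented seventh → Eb, giving Ebm.
E-sharpm: root E-sharp down an augmented seventh → F, giving Fm.
C-sharp: root C-sharp down an augmented seventh → Db, giving Db.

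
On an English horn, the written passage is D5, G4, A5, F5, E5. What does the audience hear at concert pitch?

G4 C4 D5 Bb4 A4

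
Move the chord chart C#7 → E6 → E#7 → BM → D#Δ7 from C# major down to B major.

B7 D6 D#7 AM C#Δ7

C# major down to B major is a major second; each chord root moves by that interval while the quality stays the same.
C#7: root C# down a major second → B, giving B7.
E6: root E down a major second → D, giving D6.
E#7: root E# down a major second → D#, giving D#7.
BM: root B down a major second → A, giving AM.
D#Δ7: root D# down a major second → C#, giving C#Δ7.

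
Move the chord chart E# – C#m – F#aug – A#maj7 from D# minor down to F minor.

G Ebm Abaug Cmaj7

D# minor down to F minor is an augmented sixth; each chord root moves by that interval while the quality stays the same.
E#: root E# down an augmented sixth → G, giving G.
C#m: root C# down an augmented sixth → Eb, giving Ebm.
F#aug: root F# down an augmented sixth → Ab, giving Abaug.
A#maj7: root A# down an augmented sixth → C, giving Cmaj7.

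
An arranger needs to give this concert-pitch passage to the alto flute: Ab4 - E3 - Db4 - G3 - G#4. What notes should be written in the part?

The alto flute sounds a perfect fourth below written, so the written part must be a perfect fourth above concert — transpose each note up.
Ab4 becomes Db5
E3 becomes A3
Db4 becomes Gb4
G3 becomes C4
G#4 becomes C#5

Db5 A3 Gb4 C4 C#5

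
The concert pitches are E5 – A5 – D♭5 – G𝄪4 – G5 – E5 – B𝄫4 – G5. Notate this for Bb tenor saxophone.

F#6 B6 Eb6 A##5 A6 F#6 Cb6 A6

The Bb tenor saxophone sounds a major ninth below written, so the written part must be a major ninth above concert — transpose each note up.
E5 → F#6
A5 → B6
Db5 → Eb6
G##4 → A##5
G5 → A6
E5 → F#6
Bbb4 → Cb6
G5 → A6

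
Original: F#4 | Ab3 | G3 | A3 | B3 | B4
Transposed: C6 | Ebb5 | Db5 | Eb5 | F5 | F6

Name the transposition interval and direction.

up a diminished twelfth

From F#4 to C6 is 12 letter names — a twelfth of some quality.
F#4 to C6 is 18 semitones, which makes it a diminished twelfth; the second version is higher, so the direction is up.
Checking another pair — B4 → F6 — gives the same interval.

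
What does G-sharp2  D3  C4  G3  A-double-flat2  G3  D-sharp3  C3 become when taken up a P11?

C#4 G4 F5 C5 Dbb4 C5 G#4 F4

G#2: an eleventh up reaches C, and 17 semitones makes it C#4.
A perfect eleventh up from D3 gives G4.
C4 up a perfect eleventh is F5.
G3: an eleventh up reaches C, and 17 semitones makes it C5.
Abb2: an eleventh up reaches D, and 17 semitones makes it Dbb4.
G3 up a perfect eleventh is C5.
D#3: an eleventh up reaches G, and 17 semitones makes it G#4.
A perfect eleventh up from C3 gives F4.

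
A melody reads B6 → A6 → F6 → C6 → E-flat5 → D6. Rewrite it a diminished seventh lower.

C##6 B#5 G#5 D#5 F#4 E#5

B6 down a diminished seventh is C##6.
A6: a seventh down reaches B, and 9 semitones makes it B#5.
F6 down a diminished seventh is G#5.
C6 down a diminished seventh is D#5.
A diminished seventh down from Eb5 gives F#4.
D6: a seventh down reaches E, and 9 semitones makes it E#5.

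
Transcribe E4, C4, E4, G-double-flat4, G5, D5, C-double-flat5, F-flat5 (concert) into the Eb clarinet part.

C#4 A3 C#4 Ebb4 E5 B4 Abb4 Db5

Written C4 sounds as Eb4 on the Eb clarinet, so concert pitches are written a minor third down.
E4 -> C#4
C4 -> A3
E4 -> C#4
Gbb4 -> Ebb4
G5 -> E5
D5 -> B4
Cbb5 -> Abb4
Fb5 -> Db5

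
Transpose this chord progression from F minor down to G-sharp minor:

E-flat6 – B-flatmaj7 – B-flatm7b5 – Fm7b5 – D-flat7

F minor down to G-sharp minor is a diminished seventh; each chord root moves by that interval while the quality stays the same.
E-flat6: root E-flat down a diminished seventh → F#, giving F#6.
B-flatmaj7: root B-flat down a diminished seventh → C#, giving C#maj7.
B-flatm7b5: root B-flat down a diminished seventh → C#, giving C#m7b5.
Fm7b5: root F down a diminished seventh → G#, giving G#m7b5.
D-flat7: root D-flat down a diminished seventh → E, giving E7.

F#6 C#maj7 C#m7b5 G#m7b5 E7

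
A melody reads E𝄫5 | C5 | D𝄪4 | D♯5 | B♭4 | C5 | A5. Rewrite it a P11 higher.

Ebb5 becomes Abb6
C5 becomes F6
D##4 becomes G##5
D#5 becomes G#6
Bb4 becomes Eb6
C5 becomes F6
A5 becomes D7

Abb6 F6 G##5 G#6 Eb6 F6 D7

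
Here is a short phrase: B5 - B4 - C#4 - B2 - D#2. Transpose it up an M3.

A major third up from B5 gives D#6.
B4 up a major third is D#5.
A major third up from C#4 gives E#4.
B2 up a major third is D#3.
D#2 up a major third is F##2.

D#6 D#5 E#4 D#3 F##2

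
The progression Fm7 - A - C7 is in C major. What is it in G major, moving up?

Cm7 E G7

C major up to G major is a perfect fifth; each chord root moves by that interval while the quality stays the same.
Fm7: root F up a perfect fifth → C, giving Cm7.
A: root A up a perfect fifth → E, giving E.
C7: root C up a perfect fifth → G, giving G7.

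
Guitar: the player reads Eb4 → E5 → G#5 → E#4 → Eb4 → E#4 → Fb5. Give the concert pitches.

Written C4 on the guitar sounds as C3, a perfect octave lower; apply that shift to every note.
Eb4 -> Eb3
E5 -> E4
G#5 -> G#4
E#4 -> E#3
Eb4 -> Eb3
E#4 -> E#3
Fb5 -> Fb4

Eb3 E4 G#4 E#3 Eb3 E#3 Fb4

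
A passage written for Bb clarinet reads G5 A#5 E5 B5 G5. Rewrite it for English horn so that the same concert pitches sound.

C6 D#6 A5 E6 C6

First find concert pitch: the Bb clarinet sounds a major second below written, so G5 A#5 E5 B5 G5 sounds F5 G#5 D5 A5 F5.
Then write for English horn: it sounds a perfect fifth below written, so the part must be a perfect fifth above concert.
F5 → C6
G#5 → D#6
D5 → A5
A5 → E6
F5 → C6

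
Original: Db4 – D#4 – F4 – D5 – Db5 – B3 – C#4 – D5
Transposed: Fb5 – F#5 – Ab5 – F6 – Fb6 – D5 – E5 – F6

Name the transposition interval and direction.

From Db4 to Fb5 is 10 letter names — a tenth of some quality.
Db4 to Fb5 is 15 semitones, which makes it a minor tenth; the second version is higher, so the direction is up.
Checking another pair — D5 → F6 — gives the same interval.

up a minor tenth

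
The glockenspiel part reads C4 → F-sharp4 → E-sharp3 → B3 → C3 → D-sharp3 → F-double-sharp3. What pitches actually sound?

C6 F#6 E#5 B5 C5 D#5 F##5

Written C4 on the glockenspiel sounds as C6, a perfect fifteenth higher; apply that shift to every note.
C4 to C6
F#4 to F#6
E#3 to E#5
B3 to B5
C3 to C5
D#3 to D#5
F##3 to F##5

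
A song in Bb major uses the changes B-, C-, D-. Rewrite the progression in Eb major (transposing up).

E- F- G-

Bb major up to Eb major is a perfect fourth; each chord root moves by that interval while the quality stays the same.
B-: root B up a perfect fourth → E, giving E-.
C-: root C up a perfect fourth → F, giving F-.
D-: root D up a perfect fourth → G, giving G-.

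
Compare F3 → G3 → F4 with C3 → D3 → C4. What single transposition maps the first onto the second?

down a perfect fourth

From F3 to C3 is 4 letter names — a fourth of some quality.
C3 to F3 is 5 semitones, which makes it a perfect fourth; the second version is lower, so the direction is down.
Checking another pair — F4 → C4 — gives the same interval.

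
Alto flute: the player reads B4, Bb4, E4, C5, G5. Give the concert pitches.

F#4 F4 B3 G4 D5

Written C4 on the alto flute sounds as G3, a perfect fourth lower; apply that shift to every note.
B4 gives F#4
Bb4 gives F4
E4 gives B3
C5 gives G4
G5 gives D5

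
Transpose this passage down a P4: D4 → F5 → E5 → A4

A3 C5 B4 E4

D4 gives A3
F5 gives C5
E5 gives B4
A4 gives E4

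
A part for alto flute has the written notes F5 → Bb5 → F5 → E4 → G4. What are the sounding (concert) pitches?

The alto flute sounds a perfect fourth below written, so transpose each written note down a perfect fourth.
F5 gives C5
Bb5 gives F5
F5 gives C5
E4 gives B3
G4 gives D4

C5 F5 C5 B3 D4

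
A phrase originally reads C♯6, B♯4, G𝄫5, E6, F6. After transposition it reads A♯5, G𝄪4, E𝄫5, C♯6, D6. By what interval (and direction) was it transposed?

From C#6 to A#5 is 3 letter names — a third of some quality.
A#5 to C#6 is 3 semitones, which makes it a minor third; the second version is lower, so the direction is down.
Checking another pair — F6 → D6 — gives the same interval.

down a minor third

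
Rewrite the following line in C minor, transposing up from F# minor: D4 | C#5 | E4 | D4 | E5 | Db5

Ab4 G5 Bb4 Ab4 Bb5 Abb5

F# minor to C minor up is a diminished fifth, so every note moves up by that interval.
D4 → Ab4
C#5 → G5
E4 → Bb4
D4 → Ab4
E5 → Bb5
Db5 → Abb5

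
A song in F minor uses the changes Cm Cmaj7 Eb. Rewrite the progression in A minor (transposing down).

F minor down to A minor is a minor sixth; each chord root moves by that interval while the quality stays the same.
Cm: root C down a minor sixth → E, giving Em.
Cmaj7: root C down a minor sixth → E, giving Emaj7.
Eb: root Eb down a minor sixth → G, giving G.

Em Emaj7 G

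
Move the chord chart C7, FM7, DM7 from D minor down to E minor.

D7 GM7 EM7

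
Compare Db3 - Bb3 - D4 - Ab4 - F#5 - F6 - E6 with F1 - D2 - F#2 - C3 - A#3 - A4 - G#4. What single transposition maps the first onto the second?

Take the first pair: Db3 → F1. D to F spans 13 letter names, so the interval is some kind of thirteenth.
F1 to Db3 is 20 semitones, which makes it a minor thirteenth; the second version is lower, so the direction is down.
Checking another pair — E6 → G#4 — gives the same interval.

down a minor thirteenth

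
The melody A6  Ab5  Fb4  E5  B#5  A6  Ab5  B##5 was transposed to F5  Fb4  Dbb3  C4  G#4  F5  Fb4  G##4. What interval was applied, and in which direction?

down a major tenth

From A6 to F5 is 10 letter names — a tenth of some quality.
F5 to A6 is 16 semitones, which makes it a major tenth; the second version is lower, so the direction is down.
Checking another pair — B##5 → G##4 — gives the same interval.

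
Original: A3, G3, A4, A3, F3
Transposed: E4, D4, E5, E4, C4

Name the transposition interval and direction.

up a perfect fifth

From A3 to E4 is 5 letter names — a fifth of some quality.
A3 to E4 is 7 semitones, which makes it a perfect fifth; the second version is higher, so the direction is up.
Checking another pair — F3 → C4 — gives the same interval.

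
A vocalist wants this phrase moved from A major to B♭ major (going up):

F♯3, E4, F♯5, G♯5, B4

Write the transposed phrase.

A major to B♭ major up is a minor second, so every note moves up by that interval.
F#3 -> G3
E4 -> F4
F#5 -> G5
G#5 -> A5
B4 -> C5

G3 F4 G5 A5 C5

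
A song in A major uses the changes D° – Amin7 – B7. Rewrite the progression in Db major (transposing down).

A major down to Db major is an augmented fifth; each chord root moves by that interval while the quality stays the same.
D°: root D down an augmented fifth → Gb, giving Gb°.
Amin7: root A down an augmented fifth → Db, giving Dbmin7.
B7: root B down an augmented fifth → Eb, giving Eb7.

Gb° Dbmin7 Eb7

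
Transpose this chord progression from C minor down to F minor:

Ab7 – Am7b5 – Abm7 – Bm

C minor down to F minor is a perfect fifth; each chord root moves by that interval while the quality stays the same.
Ab7: root Ab down a perfect fifth → Db, giving Db7.
Am7b5: root A down a perfect fifth → D, giving Dm7b5.
Abm7: root Ab down a perfect fifth → Db, giving Dbm7.
Bm: root B down a perfect fifth → E, giving Em.

Db7 Dm7b5 Dbm7 Em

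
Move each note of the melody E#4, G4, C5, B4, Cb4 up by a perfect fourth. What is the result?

A#4 C5 F5 E5 Fb4

E#4 to A#4
G4 to C5
C5 to F5
B4 to E5
Cb4 to Fb4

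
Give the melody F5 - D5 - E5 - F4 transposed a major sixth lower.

Ab4 F4 G4 Ab3

A major sixth down from F5 gives Ab4.
A major sixth down from D5 gives F4.
A major sixth down from E5 gives G4.
F4 down a major sixth is Ab3.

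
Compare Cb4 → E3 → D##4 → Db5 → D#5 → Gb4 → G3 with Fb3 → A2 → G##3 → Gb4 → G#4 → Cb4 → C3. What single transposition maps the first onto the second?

down a perfect fifth

From Cb4 to Fb3 is 5 letter names — a fifth of some quality.
Fb3 to Cb4 is 7 semitones, which makes it a perfect fifth; the second version is lower, so the direction is down.
Checking another pair — G3 → C3 — gives the same interval.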